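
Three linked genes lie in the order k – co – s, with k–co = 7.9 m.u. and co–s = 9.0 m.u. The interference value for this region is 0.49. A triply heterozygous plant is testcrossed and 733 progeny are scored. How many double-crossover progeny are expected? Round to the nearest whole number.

3

Map distances give recombination frequencies of 0.079 and 0.090 for the two intervals.
With interference 0.49 (so coincidence = 0.51), expected double-crossover frequency = 0.079 × 0.090 × 0.51 = 0.00363.
Expected number = 0.00363 × 733 = 2.66 ≈ 3.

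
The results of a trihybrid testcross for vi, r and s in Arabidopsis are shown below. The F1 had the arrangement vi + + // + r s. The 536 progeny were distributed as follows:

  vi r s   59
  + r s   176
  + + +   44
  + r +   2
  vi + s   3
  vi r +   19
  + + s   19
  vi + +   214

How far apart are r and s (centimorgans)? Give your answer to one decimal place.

8.0 centimorgans

The two rarest classes, vi + s and + r +, are the double crossovers. Comparing them with the parentals, only the s allele has switched, so s is the middle locus and the order is vi – s – r.
Crossovers in the s–r interval produce the single-crossover classes vi r + and + + s (19 + 19 = 38) plus the double crossovers (5).
RF(s–r) = (38 + 5) / 536 = 43/536 = 0.0802 → 8.0 centimorgans.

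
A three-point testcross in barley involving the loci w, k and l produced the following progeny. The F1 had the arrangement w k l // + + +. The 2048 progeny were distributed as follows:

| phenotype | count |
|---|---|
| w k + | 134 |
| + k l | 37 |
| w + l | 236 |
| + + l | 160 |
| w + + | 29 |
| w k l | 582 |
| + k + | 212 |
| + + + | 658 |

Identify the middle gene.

w

The two rarest classes, + k l and w + +, are the double crossovers. Comparing them with the parentals, only the w allele has switched, so w is the middle locus and the order is k – w – l.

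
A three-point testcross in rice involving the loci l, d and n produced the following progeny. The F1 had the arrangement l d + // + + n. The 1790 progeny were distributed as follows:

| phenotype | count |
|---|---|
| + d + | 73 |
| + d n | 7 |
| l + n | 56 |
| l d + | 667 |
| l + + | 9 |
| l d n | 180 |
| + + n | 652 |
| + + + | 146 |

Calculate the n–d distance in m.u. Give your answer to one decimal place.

The two rarest classes, l + + and + d n, are the double crossovers. Comparing them with the parentals, only the d allele has switched, so d is the middle locus and the order is n – d – l.
Crossovers in the n–d interval produce the single-crossover classes l d n and + + + (180 + 146 = 326) plus the double crossovers (16).
RF(n–d) = (326 + 16) / 1790 = 342/1790 = 0.1911 → 19.1 m.u.

19.1 m.u.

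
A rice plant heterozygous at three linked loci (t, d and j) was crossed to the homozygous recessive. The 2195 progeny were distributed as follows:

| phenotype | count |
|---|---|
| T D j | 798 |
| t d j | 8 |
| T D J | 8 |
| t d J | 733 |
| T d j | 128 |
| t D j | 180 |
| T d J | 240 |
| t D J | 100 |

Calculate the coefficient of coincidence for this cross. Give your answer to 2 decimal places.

0.33

The two most frequent reciprocal classes, T D j and t d J, are the parental types, so the F1 was T D j / t d J.
The two rarest classes, T D J and t d j, are the double crossovers. Comparing them with the parentals, only the j allele has switched, so j is the middle locus and the order is d – j – t.
d–j: (228 + 16)/2195 = 0.1112; j–t: (420 + 16)/2195 = 0.1986.
Expected DCO frequency = 0.1112 × 0.1986 ≈ 0.02208; observed = 16/2195 ≈ 0.00729.
Coefficient of coincidence = 0.00729/0.02208 ≈ 0.33.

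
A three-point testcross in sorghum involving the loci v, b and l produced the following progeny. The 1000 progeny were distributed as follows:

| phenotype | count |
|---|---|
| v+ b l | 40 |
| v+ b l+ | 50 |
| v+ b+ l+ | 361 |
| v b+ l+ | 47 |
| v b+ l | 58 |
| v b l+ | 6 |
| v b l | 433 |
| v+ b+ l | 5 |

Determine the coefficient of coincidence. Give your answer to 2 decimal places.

0.94

The two most frequent reciprocal classes, v+ b+ l+ and v b l, are the parental types, so the F1 was v+ b+ l+ / v b l.
The two rarest classes, v+ b+ l and v b l+, are the double crossovers. Comparing them with the parentals, only the l allele has switched, so l is the middle locus and the order is v – l – b.
v–l: (87 + 11)/1000 = 0.0980; l–b: (108 + 11)/1000 = 0.1190.
Expected DCO frequency = 0.0980 × 0.1190 ≈ 0.01166; observed = 11/1000 ≈ 0.01100.
Coefficient of coincidence = 0.01100/0.01166 ≈ 0.94.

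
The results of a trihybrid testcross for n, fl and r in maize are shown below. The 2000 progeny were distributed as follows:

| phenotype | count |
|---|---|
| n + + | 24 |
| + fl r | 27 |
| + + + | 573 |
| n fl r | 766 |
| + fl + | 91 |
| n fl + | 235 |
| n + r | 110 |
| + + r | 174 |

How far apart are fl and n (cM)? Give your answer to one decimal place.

12.6 cM

The two most frequent reciprocal classes, + + + and n fl r, are the parental types, so the F1 was + + + / n fl r.
The two rarest classes, n + + and + fl r, are the double crossovers. Comparing them with the parentals, only the n allele has switched, so n is the middle locus and the order is r – n – fl.
Crossovers in the n–fl interval produce the single-crossover classes + fl + and n + r (91 + 110 = 201) plus the double crossovers (51).
RF(n–fl) = (201 + 51) / 2000 = 252/2000 = 0.1260 → 12.6 cM.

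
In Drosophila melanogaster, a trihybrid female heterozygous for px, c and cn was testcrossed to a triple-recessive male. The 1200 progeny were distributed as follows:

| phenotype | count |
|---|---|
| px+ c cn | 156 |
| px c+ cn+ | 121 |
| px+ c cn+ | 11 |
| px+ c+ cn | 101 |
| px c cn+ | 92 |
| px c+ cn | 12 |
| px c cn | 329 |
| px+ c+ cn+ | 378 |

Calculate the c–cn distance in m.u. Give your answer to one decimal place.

The two most frequent reciprocal classes, px c cn and px+ c+ cn+, are the parental types, so the F1 was px c cn / px+ c+ cn+.
The two rarest classes, px c+ cn and px+ c cn+, are the double crossovers. Comparing them with the parentals, only the c allele has switched, so c is the middle locus and the order is cn – c – px.
Crossovers in the cn–c interval produce the single-crossover classes px c cn+ and px+ c+ cn (92 + 101 = 193) plus the double crossovers (23).
RF(cn–c) = (193 + 23) / 1200 = 216/1200 = 0.1800 → 18.0 m.u.

18.0 m.u.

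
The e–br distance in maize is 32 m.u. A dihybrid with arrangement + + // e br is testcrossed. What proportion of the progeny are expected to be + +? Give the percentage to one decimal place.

34.0%

A map distance of 32 m.u. corresponds to a recombination frequency of 0.320.
The F1 is + + / e br, so + + is a parental gamete class with expected frequency (1 − r)/2 = 0.680/2 = 0.3400.
That is 0.3400 = 34.0% of the progeny.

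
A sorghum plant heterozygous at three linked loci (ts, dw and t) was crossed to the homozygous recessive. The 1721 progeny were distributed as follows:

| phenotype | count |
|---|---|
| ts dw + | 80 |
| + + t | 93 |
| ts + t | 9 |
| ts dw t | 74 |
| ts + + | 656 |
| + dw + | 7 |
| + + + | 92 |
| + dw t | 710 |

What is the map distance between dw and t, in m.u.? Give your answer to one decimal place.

The two most frequent reciprocal classes, ts + + and + dw t, are the parental types, so the F1 was ts + + / + dw t.
The two rarest classes, ts + t and + dw +, are the double crossovers. Comparing them with the parentals, only the t allele has switched, so t is the middle locus and the order is dw – t – ts.
Crossovers in the dw–t interval produce the single-crossover classes ts dw + and + + t (80 + 93 = 173) plus the double crossovers (16).
RF(dw–t) = (173 + 16) / 1721 = 189/1721 = 0.1098 → 11.0 m.u.

11.0 m.u.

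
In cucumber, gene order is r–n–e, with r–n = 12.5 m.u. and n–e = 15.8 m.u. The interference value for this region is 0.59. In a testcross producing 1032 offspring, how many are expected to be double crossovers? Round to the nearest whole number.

Map distances give recombination frequencies of 0.125 and 0.158 for the two intervals.
With interference 0.59 (so coincidence = 0.41), expected double-crossover frequency = 0.125 × 0.158 × 0.41 = 0.00810.
Expected number = 0.00810 × 1032 = 8.36 ≈ 8.

8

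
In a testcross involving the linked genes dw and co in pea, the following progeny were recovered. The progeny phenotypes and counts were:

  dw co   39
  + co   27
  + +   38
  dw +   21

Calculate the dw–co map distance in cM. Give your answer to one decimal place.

The two most frequent classes, + + (38) and dw co (39), are the parental types, so the F1 was + + / dw co.
The recombinant classes are + co and dw +: 27 + 21 = 48.
Recombination frequency = 48/125 = 0.3840 ≈ 38.4%, i.e. 38.4 cM.

38.4 cM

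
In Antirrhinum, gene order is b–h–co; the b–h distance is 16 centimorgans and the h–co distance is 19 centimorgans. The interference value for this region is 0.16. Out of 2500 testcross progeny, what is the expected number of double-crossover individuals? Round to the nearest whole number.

64

Map distances give recombination frequencies of 0.160 and 0.190 for the two intervals.
With interference 0.16 (so coincidence = 0.84), expected double-crossover frequency = 0.160 × 0.190 × 0.84 = 0.02554.
Expected number = 0.02554 × 2500 = 63.84 ≈ 64.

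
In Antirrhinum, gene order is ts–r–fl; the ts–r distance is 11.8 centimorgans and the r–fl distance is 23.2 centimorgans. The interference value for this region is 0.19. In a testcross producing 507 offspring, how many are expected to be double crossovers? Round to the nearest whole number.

Map distances give recombination frequencies of 0.118 and 0.232 for the two intervals.
With interference 0.19 (so coincidence = 0.81), expected double-crossover frequency = 0.118 × 0.232 × 0.81 = 0.02217.
Expected number = 0.02217 × 507 = 11.24 ≈ 11.

11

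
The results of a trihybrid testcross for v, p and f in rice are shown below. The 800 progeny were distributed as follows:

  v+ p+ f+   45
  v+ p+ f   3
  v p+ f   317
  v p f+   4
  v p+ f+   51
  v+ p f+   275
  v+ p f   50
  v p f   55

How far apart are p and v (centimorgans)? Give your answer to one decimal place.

13.4 centimorgans

The two most frequent reciprocal classes, v p+ f and v+ p f+, are the parental types, so the F1 was v p+ f / v+ p f+.
The two rarest classes, v+ p+ f and v p f+, are the double crossovers. Comparing them with the parentals, only the v allele has switched, so v is the middle locus and the order is p – v – f.
Crossovers in the p–v interval produce the single-crossover classes v p f and v+ p+ f+ (55 + 45 = 100) plus the double crossovers (7).
RF(p–v) = (100 + 7) / 800 = 107/800 = 0.1338 → 13.4 centimorgans.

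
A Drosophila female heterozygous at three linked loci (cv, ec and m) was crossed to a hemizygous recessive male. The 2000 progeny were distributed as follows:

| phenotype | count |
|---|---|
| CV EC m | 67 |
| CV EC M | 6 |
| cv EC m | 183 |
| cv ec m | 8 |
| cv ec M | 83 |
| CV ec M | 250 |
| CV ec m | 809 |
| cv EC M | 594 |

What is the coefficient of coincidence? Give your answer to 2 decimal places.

The two most frequent reciprocal classes, cv EC M and CV ec m, are the parental types, so the F1 was cv EC M / CV ec m.
The two rarest classes, CV EC M and cv ec m, are the double crossovers. Comparing them with the parentals, only the cv allele has switched, so cv is the middle locus and the order is ec – cv – m.
ec–cv: (150 + 14)/2000 = 0.0820; cv–m: (433 + 14)/2000 = 0.2235.
Expected DCO frequency = 0.0820 × 0.2235 ≈ 0.01833; observed = 14/2000 ≈ 0.00700.
Coefficient of coincidence = 0.00700/0.01833 ≈ 0.38.

0.38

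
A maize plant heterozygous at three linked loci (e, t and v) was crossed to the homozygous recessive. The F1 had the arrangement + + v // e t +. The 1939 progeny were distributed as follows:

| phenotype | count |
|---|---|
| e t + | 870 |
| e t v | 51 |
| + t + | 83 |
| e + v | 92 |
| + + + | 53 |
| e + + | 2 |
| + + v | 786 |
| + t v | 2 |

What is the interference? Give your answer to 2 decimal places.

The two rarest classes, + t v and e + +, are the double crossovers. Comparing them with the parentals, only the t allele has switched, so t is the middle locus and the order is e – t – v.
e–t: (175 + 4)/1939 = 0.0923; t–v: (104 + 4)/1939 = 0.0557.
Expected DCO frequency = 0.0923 × 0.0557 ≈ 0.00514; observed = 4/1939 ≈ 0.00206.
Coefficient of coincidence = 0.00206/0.00514 ≈ 0.40; interference = 1 − 0.40 = 0.60.

0.60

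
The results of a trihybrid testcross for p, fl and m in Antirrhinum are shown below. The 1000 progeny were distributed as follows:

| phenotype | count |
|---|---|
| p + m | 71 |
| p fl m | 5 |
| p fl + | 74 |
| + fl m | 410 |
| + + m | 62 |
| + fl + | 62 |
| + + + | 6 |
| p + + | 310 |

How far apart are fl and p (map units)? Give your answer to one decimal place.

The two most frequent reciprocal classes, + fl m and p + +, are the parental types, so the F1 was + fl m / p + +.
The two rarest classes, p fl m and + + +, are the double crossovers. Comparing them with the parentals, only the p allele has switched, so p is the middle locus and the order is m – p – fl.
Crossovers in the p–fl interval produce the single-crossover classes + + m and p fl + (62 + 74 = 136) plus the double crossovers (11).
RF(p–fl) = (136 + 11) / 1000 = 147/1000 = 0.1470 → 14.7 map units.

14.7 map units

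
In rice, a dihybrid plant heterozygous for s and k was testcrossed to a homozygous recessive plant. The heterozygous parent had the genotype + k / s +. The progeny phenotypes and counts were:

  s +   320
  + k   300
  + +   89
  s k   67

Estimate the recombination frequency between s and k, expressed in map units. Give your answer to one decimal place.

The recombinant classes are + + and s k: 89 + 67 = 156.
Recombination frequency = 156/776 = 0.2010 ≈ 20.1%, i.e. 20.1 map units.

20.1 map units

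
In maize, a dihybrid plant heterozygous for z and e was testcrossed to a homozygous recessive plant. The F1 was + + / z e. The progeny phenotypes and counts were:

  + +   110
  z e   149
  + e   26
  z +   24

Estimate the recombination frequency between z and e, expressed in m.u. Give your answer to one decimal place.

16.2 m.u.

The recombinant classes are + e and z +: 26 + 24 = 50.
Recombination frequency = 50/309 = 0.1618 ≈ 16.2%, i.e. 16.2 m.u.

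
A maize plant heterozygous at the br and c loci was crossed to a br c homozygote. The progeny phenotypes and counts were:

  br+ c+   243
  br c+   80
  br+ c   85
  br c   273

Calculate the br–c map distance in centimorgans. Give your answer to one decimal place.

The two most frequent classes, br+ c+ (243) and br c (273), are the parental types, so the F1 was br+ c+ / br c.
The recombinant classes are br+ c and br c+: 85 + 80 = 165.
Recombination frequency = 165/681 = 0.2423 ≈ 24.2%, i.e. 24.2 centimorgans.

24.2 centimorgans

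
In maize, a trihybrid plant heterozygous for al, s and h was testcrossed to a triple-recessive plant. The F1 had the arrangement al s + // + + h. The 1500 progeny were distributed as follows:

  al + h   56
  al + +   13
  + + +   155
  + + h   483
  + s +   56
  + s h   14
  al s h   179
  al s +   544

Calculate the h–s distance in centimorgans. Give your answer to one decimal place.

The two rarest classes, al + + and + s h, are the double crossovers. Comparing them with the parentals, only the s allele has switched, so s is the middle locus and the order is al – s – h.
Crossovers in the s–h interval produce the single-crossover classes al s h and + + + (179 + 155 = 334) plus the double crossovers (27).
RF(s–h) = (334 + 27) / 1500 = 361/1500 = 0.2407 → 24.1 centimorgans.

24.1 centimorgans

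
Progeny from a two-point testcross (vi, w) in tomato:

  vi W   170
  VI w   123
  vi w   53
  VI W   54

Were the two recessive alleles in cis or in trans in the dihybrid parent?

The two most frequent classes are VI w (123) and vi W (170); these are the parental (non-recombinant) types.
So the F1 carried VI w on one chromosome and vi W on the other — the recessive alleles are on opposite chromosomes (trans / repulsion).

trans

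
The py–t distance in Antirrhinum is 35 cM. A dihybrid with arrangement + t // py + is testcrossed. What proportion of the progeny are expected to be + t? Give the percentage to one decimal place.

A map distance of 35 cM corresponds to a recombination frequency of 0.350.
The F1 is + t / py +, so + t is a parental gamete class with expected frequency (1 − r)/2 = 0.650/2 = 0.3250.
That is 0.3250 = 32.5% of the progeny.

32.5%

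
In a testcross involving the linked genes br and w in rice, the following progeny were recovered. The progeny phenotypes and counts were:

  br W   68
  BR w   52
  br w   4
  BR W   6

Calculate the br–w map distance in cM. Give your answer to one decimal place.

7.7 cM

The two most frequent classes, BR w (52) and br W (68), are the parental types, so the F1 was BR w / br W.
The recombinant classes are BR W and br w: 6 + 4 = 10.
Recombination frequency = 10/130 = 0.0769 ≈ 7.7%, i.e. 7.7 cM.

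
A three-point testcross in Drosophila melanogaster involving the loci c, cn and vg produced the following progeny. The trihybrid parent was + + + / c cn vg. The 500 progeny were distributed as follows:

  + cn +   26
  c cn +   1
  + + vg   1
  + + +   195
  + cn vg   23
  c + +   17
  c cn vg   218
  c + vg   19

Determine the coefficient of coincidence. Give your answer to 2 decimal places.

0.51

The two rarest classes, + + vg and c cn +, are the double crossovers. Comparing them with the parentals, only the vg allele has switched, so vg is the middle locus and the order is c – vg – cn.
c–vg: (40 + 2)/500 = 0.0840; vg–cn: (45 + 2)/500 = 0.0940.
Expected DCO frequency = 0.0840 × 0.0940 ≈ 0.00790; observed = 2/500 ≈ 0.00400.
Coefficient of coincidence = 0.00400/0.00790 ≈ 0.51.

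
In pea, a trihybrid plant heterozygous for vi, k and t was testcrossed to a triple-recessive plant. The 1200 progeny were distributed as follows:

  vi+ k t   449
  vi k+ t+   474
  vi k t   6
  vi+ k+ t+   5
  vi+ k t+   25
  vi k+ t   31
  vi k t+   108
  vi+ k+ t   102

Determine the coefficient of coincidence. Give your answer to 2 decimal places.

0.89

The two most frequent reciprocal classes, vi k+ t+ and vi+ k t, are the parental types, so the F1 was vi k+ t+ / vi+ k t.
The two rarest classes, vi+ k+ t+ and vi k t, are the double crossovers. Comparing them with the parentals, only the vi allele has switched, so vi is the middle locus and the order is k – vi – t.
k–vi: (210 + 11)/1200 = 0.1842; vi–t: (56 + 11)/1200 = 0.0558.
Expected DCO frequency = 0.1842 × 0.0558 ≈ 0.01028; observed = 11/1200 ≈ 0.00917.
Coefficient of coincidence = 0.00917/0.01028 ≈ 0.89.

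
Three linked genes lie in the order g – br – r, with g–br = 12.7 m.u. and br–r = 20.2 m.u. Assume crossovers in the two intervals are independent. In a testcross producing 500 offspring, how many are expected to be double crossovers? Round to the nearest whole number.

13

Map distances give recombination frequencies of 0.127 and 0.202 for the two intervals.
With no interference, expected double-crossover frequency = 0.127 × 0.202 = 0.02565.
Expected number = 0.02565 × 500 = 12.83 ≈ 13.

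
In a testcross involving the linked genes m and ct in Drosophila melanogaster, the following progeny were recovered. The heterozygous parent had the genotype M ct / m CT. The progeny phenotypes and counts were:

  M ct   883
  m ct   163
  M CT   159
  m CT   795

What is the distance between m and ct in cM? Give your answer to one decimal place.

16.1 cM

The recombinant classes are M CT and m ct: 159 + 163 = 322.
Recombination frequency = 322/2000 = 0.1610 ≈ 16.1%, i.e. 16.1 cM.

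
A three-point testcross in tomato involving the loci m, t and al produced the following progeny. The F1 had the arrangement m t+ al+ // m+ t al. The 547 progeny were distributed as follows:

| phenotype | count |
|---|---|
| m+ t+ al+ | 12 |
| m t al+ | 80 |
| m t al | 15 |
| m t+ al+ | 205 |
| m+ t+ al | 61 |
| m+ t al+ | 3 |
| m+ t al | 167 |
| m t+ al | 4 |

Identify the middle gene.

The two rarest classes, m t+ al and m+ t al+, are the double crossovers. Comparing them with the parentals, only the al allele has switched, so al is the middle locus and the order is m – al – t.

al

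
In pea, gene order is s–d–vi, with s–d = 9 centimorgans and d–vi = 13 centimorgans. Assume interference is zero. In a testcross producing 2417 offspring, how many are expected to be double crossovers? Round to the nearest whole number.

28

Map distances give recombination frequencies of 0.090 and 0.130 for the two intervals.
With no interference, expected double-crossover frequency = 0.090 × 0.130 = 0.01170.
Expected number = 0.01170 × 2417 = 28.28 ≈ 28.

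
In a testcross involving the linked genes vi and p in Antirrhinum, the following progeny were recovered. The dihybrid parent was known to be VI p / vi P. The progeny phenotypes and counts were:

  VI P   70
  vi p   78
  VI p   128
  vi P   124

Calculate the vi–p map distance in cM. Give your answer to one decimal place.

37.0 cM

The recombinant classes are VI P and vi p: 70 + 78 = 148.
Recombination frequency = 148/400 = 0.3700 ≈ 37.0%, i.e. 37.0 cM.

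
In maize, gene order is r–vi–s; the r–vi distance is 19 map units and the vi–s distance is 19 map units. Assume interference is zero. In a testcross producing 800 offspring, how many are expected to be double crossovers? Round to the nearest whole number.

29

Map distances give recombination frequencies of 0.190 and 0.190 for the two intervals.
With no interference, expected double-crossover frequency = 0.190 × 0.190 = 0.03610.
Expected number = 0.03610 × 800 = 28.88 ≈ 29.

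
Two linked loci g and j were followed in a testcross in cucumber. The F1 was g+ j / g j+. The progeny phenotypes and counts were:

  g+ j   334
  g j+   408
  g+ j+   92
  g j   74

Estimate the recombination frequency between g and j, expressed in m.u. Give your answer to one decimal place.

18.3 m.u.

The recombinant classes are g+ j+ and g j: 92 + 74 = 166.
Recombination frequency = 166/908 = 0.1828 ≈ 18.3%, i.e. 18.3 m.u.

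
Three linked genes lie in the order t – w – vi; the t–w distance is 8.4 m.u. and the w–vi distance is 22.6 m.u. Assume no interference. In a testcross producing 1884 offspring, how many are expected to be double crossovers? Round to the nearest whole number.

Map distances give recombination frequencies of 0.084 and 0.226 for the two intervals.
With no interference, expected double-crossover frequency = 0.084 × 0.226 = 0.01898.
Expected number = 0.01898 × 1884 = 35.77 ≈ 36.

36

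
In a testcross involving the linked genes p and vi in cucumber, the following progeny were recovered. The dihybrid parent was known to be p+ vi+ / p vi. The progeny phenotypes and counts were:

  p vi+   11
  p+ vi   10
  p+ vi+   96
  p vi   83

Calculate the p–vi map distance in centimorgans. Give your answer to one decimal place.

The recombinant classes are p+ vi and p vi+: 10 + 11 = 21.
Recombination frequency = 21/200 = 0.1050 ≈ 10.5%, i.e. 10.5 centimorgans.

10.5 centimorgans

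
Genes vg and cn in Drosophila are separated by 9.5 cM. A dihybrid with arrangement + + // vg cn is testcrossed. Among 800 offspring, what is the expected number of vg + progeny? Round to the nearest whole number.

38

A map distance of 9.5 cM corresponds to a recombination frequency of 0.095.
The F1 is + + / vg cn, so vg + is a recombinant gamete class with expected frequency r/2 = 0.095/2 = 0.0475.
Expected number = 0.0475 × 800 = 38.00 ≈ 38.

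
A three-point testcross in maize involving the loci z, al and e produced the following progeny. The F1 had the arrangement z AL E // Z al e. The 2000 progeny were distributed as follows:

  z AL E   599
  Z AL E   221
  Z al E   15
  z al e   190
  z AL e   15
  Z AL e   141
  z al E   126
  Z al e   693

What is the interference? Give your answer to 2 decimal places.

The two rarest classes, z AL e and Z al E, are the double crossovers. Comparing them with the parentals, only the e allele has switched, so e is the middle locus and the order is al – e – z.
al–e: (267 + 30)/2000 = 0.1485; e–z: (411 + 30)/2000 = 0.2205.
Expected DCO frequency = 0.1485 × 0.2205 ≈ 0.03274; observed = 30/2000 ≈ 0.01500.
Coefficient of coincidence = 0.01500/0.03274 ≈ 0.46; interference = 1 − 0.46 = 0.54.

0.54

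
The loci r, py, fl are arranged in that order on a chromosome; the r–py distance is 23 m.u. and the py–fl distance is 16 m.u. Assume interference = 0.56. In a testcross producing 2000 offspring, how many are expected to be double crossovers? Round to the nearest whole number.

32

Map distances give recombination frequencies of 0.230 and 0.160 for the two intervals.
With interference 0.56 (so coincidence = 0.44), expected double-crossover frequency = 0.230 × 0.160 × 0.44 = 0.01619.
Expected number = 0.01619 × 2000 = 32.38 ≈ 32.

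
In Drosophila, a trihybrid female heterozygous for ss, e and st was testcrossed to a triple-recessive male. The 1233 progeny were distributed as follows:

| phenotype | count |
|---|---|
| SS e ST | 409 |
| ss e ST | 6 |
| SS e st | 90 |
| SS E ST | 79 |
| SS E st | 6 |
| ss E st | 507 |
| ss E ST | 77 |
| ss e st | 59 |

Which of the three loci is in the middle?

The two most frequent reciprocal classes, ss E st and SS e ST, are the parental types, so the F1 was ss E st / SS e ST.
The two rarest classes, SS E st and ss e ST, are the double crossovers. Comparing them with the parentals, only the ss allele has switched, so ss is the middle locus and the order is e – ss – st.

ss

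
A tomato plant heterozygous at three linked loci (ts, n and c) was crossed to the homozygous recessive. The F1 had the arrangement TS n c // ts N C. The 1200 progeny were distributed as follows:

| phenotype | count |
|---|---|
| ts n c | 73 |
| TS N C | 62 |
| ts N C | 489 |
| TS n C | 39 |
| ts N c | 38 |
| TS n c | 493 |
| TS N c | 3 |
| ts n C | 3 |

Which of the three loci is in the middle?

n

The two rarest classes, TS N c and ts n C, are the double crossovers. Comparing them with the parentals, only the n allele has switched, so n is the middle locus and the order is ts – n – c.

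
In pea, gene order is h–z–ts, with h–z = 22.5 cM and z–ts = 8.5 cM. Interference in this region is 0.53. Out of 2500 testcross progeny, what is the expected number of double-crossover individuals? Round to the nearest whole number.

Map distances give recombination frequencies of 0.225 and 0.085 for the two intervals.
With interference 0.53 (so coincidence = 0.47), expected double-crossover frequency = 0.225 × 0.085 × 0.47 = 0.00899.
Expected number = 0.00899 × 2500 = 22.47 ≈ 22.

22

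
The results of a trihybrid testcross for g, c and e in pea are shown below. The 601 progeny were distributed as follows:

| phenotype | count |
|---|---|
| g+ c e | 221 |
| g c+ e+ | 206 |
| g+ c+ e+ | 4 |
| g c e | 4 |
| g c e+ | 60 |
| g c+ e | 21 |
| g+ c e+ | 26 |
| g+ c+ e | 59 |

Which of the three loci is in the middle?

g

The two most frequent reciprocal classes, g c+ e+ and g+ c e, are the parental types, so the F1 was g c+ e+ / g+ c e.
The two rarest classes, g+ c+ e+ and g c e, are the double crossovers. Comparing them with the parentals, only the g allele has switched, so g is the middle locus and the order is c – g – e.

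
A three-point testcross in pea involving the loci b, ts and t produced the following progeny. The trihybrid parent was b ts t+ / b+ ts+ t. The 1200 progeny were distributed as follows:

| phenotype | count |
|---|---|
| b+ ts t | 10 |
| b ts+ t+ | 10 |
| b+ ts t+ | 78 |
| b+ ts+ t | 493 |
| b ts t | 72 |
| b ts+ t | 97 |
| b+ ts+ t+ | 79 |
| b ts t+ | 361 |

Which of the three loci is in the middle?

The two rarest classes, b ts+ t+ and b+ ts t, are the double crossovers. Comparing them with the parentals, only the ts allele has switched, so ts is the middle locus and the order is b – ts – t.

ts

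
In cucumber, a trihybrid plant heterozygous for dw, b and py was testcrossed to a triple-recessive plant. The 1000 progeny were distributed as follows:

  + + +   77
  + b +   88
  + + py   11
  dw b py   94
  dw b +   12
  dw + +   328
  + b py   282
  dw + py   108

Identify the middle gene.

b

The two most frequent reciprocal classes, + b py and dw + +, are the parental types, so the F1 was + b py / dw + +.
The two rarest classes, + + py and dw b +, are the double crossovers. Comparing them with the parentals, only the b allele has switched, so b is the middle locus and the order is py – b – dw.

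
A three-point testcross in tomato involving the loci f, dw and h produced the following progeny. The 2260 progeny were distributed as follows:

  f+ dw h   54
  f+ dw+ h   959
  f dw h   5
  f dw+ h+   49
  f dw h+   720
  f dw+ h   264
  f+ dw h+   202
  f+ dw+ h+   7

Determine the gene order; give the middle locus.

h

The two most frequent reciprocal classes, f dw h+ and f+ dw+ h, are the parental types, so the F1 was f dw h+ / f+ dw+ h.
The two rarest classes, f dw h and f+ dw+ h+, are the double crossovers. Comparing them with the parentals, only the h allele has switched, so h is the middle locus and the order is f – h – dw.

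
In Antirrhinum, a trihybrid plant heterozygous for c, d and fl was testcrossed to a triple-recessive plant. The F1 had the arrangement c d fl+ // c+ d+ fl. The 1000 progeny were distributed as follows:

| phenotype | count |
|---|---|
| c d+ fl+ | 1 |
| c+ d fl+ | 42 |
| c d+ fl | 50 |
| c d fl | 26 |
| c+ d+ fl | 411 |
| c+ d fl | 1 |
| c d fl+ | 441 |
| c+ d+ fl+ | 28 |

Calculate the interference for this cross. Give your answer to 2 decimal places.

0.62

The two rarest classes, c d+ fl+ and c+ d fl, are the double crossovers. Comparing them with the parentals, only the d allele has switched, so d is the middle locus and the order is c – d – fl.
c–d: (92 + 2)/1000 = 0.0940; d–fl: (54 + 2)/1000 = 0.0560.
Expected DCO frequency = 0.0940 × 0.0560 ≈ 0.00526; observed = 2/1000 ≈ 0.00200.
Coefficient of coincidence = 0.00200/0.00526 ≈ 0.38; interference = 1 − 0.38 = 0.62.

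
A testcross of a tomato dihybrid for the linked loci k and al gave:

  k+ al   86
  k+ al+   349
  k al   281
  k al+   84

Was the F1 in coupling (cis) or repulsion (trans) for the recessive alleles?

The two most frequent classes are k+ al+ (349) and k al (281); these are the parental (non-recombinant) types.
So the F1 carried k+ al+ on one chromosome and k al on the other — the recessive alleles are on the same chromosome (cis / coupling).

cis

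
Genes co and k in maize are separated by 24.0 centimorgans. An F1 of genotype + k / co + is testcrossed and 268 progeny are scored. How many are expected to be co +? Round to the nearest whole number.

A map distance of 24.0 centimorgans corresponds to a recombination frequency of 0.240.
The F1 is + k / co +, so co + is a parental gamete class with expected frequency (1 − r)/2 = 0.760/2 = 0.3800.
Expected number = 0.3800 × 268 = 101.84 ≈ 102.

102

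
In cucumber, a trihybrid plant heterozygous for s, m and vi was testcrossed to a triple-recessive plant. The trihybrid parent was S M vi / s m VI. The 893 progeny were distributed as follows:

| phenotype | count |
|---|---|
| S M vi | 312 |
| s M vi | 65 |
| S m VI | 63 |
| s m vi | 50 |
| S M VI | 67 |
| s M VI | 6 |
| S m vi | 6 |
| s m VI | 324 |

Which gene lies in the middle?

m

The two rarest classes, S m vi and s M VI, are the double crossovers. Comparing them with the parentals, only the m allele has switched, so m is the middle locus and the order is s – m – vi.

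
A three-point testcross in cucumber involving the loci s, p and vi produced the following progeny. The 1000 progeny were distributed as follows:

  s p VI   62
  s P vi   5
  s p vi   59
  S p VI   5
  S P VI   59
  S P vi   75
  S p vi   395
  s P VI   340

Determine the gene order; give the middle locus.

vi

The two most frequent reciprocal classes, s P VI and S p vi, are the parental types, so the F1 was s P VI / S p vi.
The two rarest classes, s P vi and S p VI, are the double crossovers. Comparing them with the parentals, only the vi allele has switched, so vi is the middle locus and the order is s – vi – p.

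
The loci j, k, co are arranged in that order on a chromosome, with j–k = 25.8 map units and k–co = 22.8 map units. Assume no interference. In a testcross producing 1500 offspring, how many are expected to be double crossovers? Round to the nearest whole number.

88

Map distances give recombination frequencies of 0.258 and 0.228 for the two intervals.
With no interference, expected double-crossover frequency = 0.258 × 0.228 = 0.05882.
Expected number = 0.05882 × 1500 = 88.24 ≈ 88.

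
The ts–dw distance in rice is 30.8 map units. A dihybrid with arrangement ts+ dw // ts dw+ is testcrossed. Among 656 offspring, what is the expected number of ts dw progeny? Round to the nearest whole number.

A map distance of 30.8 map units corresponds to a recombination frequency of 0.308.
The F1 is ts+ dw / ts dw+, so ts dw is a recombinant gamete class with expected frequency r/2 = 0.308/2 = 0.1540.
Expected number = 0.1540 × 656 = 101.02 ≈ 101.

101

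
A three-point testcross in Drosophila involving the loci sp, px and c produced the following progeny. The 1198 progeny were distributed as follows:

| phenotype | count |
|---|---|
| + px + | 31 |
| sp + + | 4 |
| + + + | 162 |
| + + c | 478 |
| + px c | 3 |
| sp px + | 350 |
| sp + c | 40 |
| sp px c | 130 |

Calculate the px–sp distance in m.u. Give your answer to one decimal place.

6.5 m.u.

The two most frequent reciprocal classes, sp px + and + + c, are the parental types, so the F1 was sp px + / + + c.
The two rarest classes, sp + + and + px c, are the double crossovers. Comparing them with the parentals, only the px allele has switched, so px is the middle locus and the order is sp – px – c.
Crossovers in the sp–px interval produce the single-crossover classes + px + and sp + c (31 + 40 = 71) plus the double crossovers (7).
RF(sp–px) = (71 + 7) / 1198 = 78/1198 = 0.0651 → 6.5 m.u.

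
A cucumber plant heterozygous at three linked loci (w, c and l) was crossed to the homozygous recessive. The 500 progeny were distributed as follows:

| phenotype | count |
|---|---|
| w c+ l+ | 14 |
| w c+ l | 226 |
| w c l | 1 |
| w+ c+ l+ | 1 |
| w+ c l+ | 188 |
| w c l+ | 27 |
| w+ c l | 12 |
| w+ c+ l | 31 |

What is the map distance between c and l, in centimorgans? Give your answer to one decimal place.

5.6 centimorgans

The two most frequent reciprocal classes, w c+ l and w+ c l+, are the parental types, so the F1 was w c+ l / w+ c l+.
The two rarest classes, w c l and w+ c+ l+, are the double crossovers. Comparing them with the parentals, only the c allele has switched, so c is the middle locus and the order is l – c – w.
Crossovers in the l–c interval produce the single-crossover classes w c+ l+ and w+ c l (14 + 12 = 26) plus the double crossovers (2).
RF(l–c) = (26 + 2) / 500 = 28/500 = 0.0560 → 5.6 centimorgans.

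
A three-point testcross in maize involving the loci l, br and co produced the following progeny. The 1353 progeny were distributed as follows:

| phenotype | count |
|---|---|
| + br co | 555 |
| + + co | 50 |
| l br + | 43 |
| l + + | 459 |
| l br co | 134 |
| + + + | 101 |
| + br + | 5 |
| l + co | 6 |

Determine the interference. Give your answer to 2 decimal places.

The two most frequent reciprocal classes, l + + and + br co, are the parental types, so the F1 was l + + / + br co.
The two rarest classes, l + co and + br +, are the double crossovers. Comparing them with the parentals, only the co allele has switched, so co is the middle locus and the order is l – co – br.
l–co: (235 + 11)/1353 = 0.1818; co–br: (93 + 11)/1353 = 0.0769.
Expected DCO frequency = 0.1818 × 0.0769 ≈ 0.01398; observed = 11/1353 ≈ 0.00813.
Coefficient of coincidence = 0.00813/0.01398 ≈ 0.58; interference = 1 − 0.58 = 0.42.

0.42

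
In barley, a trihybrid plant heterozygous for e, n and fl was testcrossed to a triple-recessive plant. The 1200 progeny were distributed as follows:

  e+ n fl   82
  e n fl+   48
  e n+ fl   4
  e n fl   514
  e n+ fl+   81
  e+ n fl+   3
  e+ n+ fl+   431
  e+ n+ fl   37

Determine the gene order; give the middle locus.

n

The two most frequent reciprocal classes, e+ n+ fl+ and e n fl, are the parental types, so the F1 was e+ n+ fl+ / e n fl.
The two rarest classes, e+ n fl+ and e n+ fl, are the double crossovers. Comparing them with the parentals, only the n allele has switched, so n is the middle locus and the order is fl – n – e.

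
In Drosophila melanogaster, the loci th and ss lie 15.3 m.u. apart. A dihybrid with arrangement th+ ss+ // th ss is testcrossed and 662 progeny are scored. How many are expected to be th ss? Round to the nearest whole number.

A map distance of 15.3 m.u. corresponds to a recombination frequency of 0.153.
The F1 is th+ ss+ / th ss, so th ss is a parental gamete class with expected frequency (1 − r)/2 = 0.847/2 = 0.4235.
Expected number = 0.4235 × 662 = 280.36 ≈ 280.

280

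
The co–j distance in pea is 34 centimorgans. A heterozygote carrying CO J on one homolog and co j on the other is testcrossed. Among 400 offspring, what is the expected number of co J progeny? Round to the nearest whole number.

68

A map distance of 34 centimorgans corresponds to a recombination frequency of 0.340.
The F1 is CO J / co j, so co J is a recombinant gamete class with expected frequency r/2 = 0.340/2 = 0.1700.
Expected number = 0.1700 × 400 = 68.00 ≈ 68.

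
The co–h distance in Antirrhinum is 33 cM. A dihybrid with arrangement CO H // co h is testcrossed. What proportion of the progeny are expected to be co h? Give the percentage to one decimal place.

33.5%

A map distance of 33 cM corresponds to a recombination frequency of 0.330.
The F1 is CO H / co h, so co h is a parental gamete class with expected frequency (1 − r)/2 = 0.670/2 = 0.3350.
That is 0.3350 = 33.5% of the progeny.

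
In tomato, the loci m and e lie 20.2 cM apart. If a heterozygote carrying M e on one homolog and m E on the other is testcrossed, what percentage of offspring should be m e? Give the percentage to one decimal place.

A map distance of 20.2 cM corresponds to a recombination frequency of 0.202.
The F1 is M e / m E, so m e is a recombinant gamete class with expected frequency r/2 = 0.202/2 = 0.1010.
That is 0.1010 = 10.1% of the progeny.

10.1%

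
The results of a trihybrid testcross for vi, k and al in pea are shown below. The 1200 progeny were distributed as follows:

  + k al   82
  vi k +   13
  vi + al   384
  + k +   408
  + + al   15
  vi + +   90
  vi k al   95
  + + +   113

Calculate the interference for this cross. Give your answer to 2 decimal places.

0.29

The two most frequent reciprocal classes, + k + and vi + al, are the parental types, so the F1 was + k + / vi + al.
The two rarest classes, vi k + and + + al, are the double crossovers. Comparing them with the parentals, only the vi allele has switched, so vi is the middle locus and the order is al – vi – k.
al–vi: (172 + 28)/1200 = 0.1667; vi–k: (208 + 28)/1200 = 0.1967.
Expected DCO frequency = 0.1667 × 0.1967 ≈ 0.03279; observed = 28/1200 ≈ 0.02333.
Coefficient of coincidence = 0.02333/0.03279 ≈ 0.71; interference = 1 − 0.71 = 0.29.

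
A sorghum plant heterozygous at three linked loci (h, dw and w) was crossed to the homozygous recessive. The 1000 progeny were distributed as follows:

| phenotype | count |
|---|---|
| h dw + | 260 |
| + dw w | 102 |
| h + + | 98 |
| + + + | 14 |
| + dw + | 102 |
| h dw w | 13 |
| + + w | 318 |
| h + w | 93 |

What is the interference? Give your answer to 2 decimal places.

The two most frequent reciprocal classes, h dw + and + + w, are the parental types, so the F1 was h dw + / + + w.
The two rarest classes, h dw w and + + +, are the double crossovers. Comparing them with the parentals, only the w allele has switched, so w is the middle locus and the order is dw – w – h.
dw–w: (200 + 27)/1000 = 0.2270; w–h: (195 + 27)/1000 = 0.2220.
Expected DCO frequency = 0.2270 × 0.2220 ≈ 0.05039; observed = 27/1000 ≈ 0.02700.
Coefficient of coincidence = 0.02700/0.05039 ≈ 0.54; interference = 1 − 0.54 = 0.46.

0.46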